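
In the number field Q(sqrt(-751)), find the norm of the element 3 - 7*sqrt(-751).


N(a + b*sqrt(d)) = a^2 - d*b^2
= (3)^2 - (-751)*(-7)^2
= 9 + 36799
= 36808

36808


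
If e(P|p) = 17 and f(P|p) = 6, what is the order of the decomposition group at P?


|D_P| = e * f
= 17 * 6
= 102

102


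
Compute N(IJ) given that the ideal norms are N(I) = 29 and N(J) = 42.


N(IJ) = N(I) * N(J)
= 29 * 42
= 1218

1218


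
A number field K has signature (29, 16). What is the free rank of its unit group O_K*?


By Dirichlet's unit theorem:
rank = r1 + r2 - 1
= 29 + 16 - 1
= 44

44


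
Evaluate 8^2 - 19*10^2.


x^2 - d*y^2
= 8^2 - 19*10^2
= 64 - 1900
= -1836

-1836


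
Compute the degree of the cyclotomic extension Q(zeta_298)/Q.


The degree equals Euler's totient phi(298).
298 = 2 * 149
phi(298) = 148

148


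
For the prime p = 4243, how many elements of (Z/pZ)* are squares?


For prime p, the number of non-zero quadratic residues is (p-1)/2.
= (4243-1)/2
= 2121

2121


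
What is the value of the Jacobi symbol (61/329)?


Compute (61/329) via quadratic reciprocity:
  reciprocity: (61/329) -> +(329/61)
  reduce: (24/61)
  pull out 2: (2/61) = -1  (since 61 mod 8 = 5)
  pull out 2: (2/61) = -1  (since 61 mod 8 = 5)
  pull out 2: (2/61) = -1  (since 61 mod 8 = 5)
  reciprocity: (3/61) -> +(61/3)
  reduce: (1/3)
  (1/3) = 1
Product of signs = -1

-1


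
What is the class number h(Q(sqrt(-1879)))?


K = Q(sqrt(-1879)). d mod 4 = 1, so D = disc(K) = d = -1879
h(K) equals the number of primitive reduced positive-definite forms (a, b, c) = a*x^2 + b*x*y + c*y^2 with b^2 - 4ac = D,
where reduced means |b| <= a <= c, with b >= 0 whenever |b| = a or a = c, and primitive means gcd(a, b, c) = 1.
Reduced forces 3a^2 <= |D| = 1879, so 1 <= a <= 25; b must have the parity of D, and c = (b^2 - D)/(4a) must be an integer >= a.
Enumerate a = 1..25, b in [-a, a]:
  a=1: (1, 1, 470)  [1]
  a=2: (2, -1, 235), (2, 1, 235)  [2]
  a=3: none
  a=4: (4, -3, 118), (4, 3, 118)  [2]
  a=5: (5, -1, 94), (5, 1, 94)  [2]
  a=6: none
  a=7: (7, -5, 68), (7, 5, 68)  [2]
  a=8: (8, -3, 59), (8, 3, 59)  [2]
  a=9: none
  a=10: (10, -9, 49), (10, -1, 47), (10, 1, 47), (10, 9, 49)  [4]
  a=11..13: none
  a=14: (14, -9, 35), (14, -5, 34), (14, 5, 34), (14, 9, 35)  [4]
  a=15: none
  a=16: (16, -13, 32), (16, 13, 32)  [2]
  a=17: (17, -5, 28), (17, 5, 28)  [2]
  a=18..19: none
  a=20: (20, -19, 28), (20, -11, 25), (20, 11, 25), (20, 19, 28)  [4]
  a=21..25: none
Total reduced forms: 1 + 2 + 2 + 2 + 2 + 2 + 4 + 4 + 2 + 2 + 4 = 27
h = 27

27


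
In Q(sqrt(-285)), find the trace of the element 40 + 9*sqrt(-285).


Tr(a + b*sqrt(d)) = (a + b*sqrt(d)) + (a - b*sqrt(d)) = 2a
= 2 * (40)
= 80

80


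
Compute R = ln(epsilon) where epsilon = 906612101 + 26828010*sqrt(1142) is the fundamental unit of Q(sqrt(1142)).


epsilon = 906612101 + 26828010*sqrt(1142)
= 1.8132e+09
R = ln(1.8132e+09)
= 21.3184

21.3184


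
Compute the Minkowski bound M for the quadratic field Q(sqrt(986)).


d = 986, d mod 4 = 2, so disc(K) = 4d = 3944; |disc(K)| = 3944
Real quadratic field, so n = 2, s = r2 = 0, r1 = 2
M = (n!/n^n) * (4/pi)^s * sqrt(|disc(K)|) = (2!/2^2) * (4/pi)^0 * sqrt(3944)
= 0.5 * 1.000000 * 62.801274
= 31.4006

31.4006


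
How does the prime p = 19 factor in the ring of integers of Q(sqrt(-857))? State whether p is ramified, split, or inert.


K = Q(sqrt(-857)). Since d mod 4 = 3, disc(K) = -3428.
Check p | disc: -3428 mod 19 = 11.
p does not divide disc. Compute Legendre symbol (d/p):
17^((19-1)/2) mod 19 = 1
(d/p) = 1, so p splits: (p) = P*P' with e=1, f=1, g=2.
Therefore p is split.

split


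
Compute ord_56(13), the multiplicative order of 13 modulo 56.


We want ord_56(13), the smallest k >= 1 with 13^k = 1 mod 56.
n = 56 = 2^3 * 7, phi(56) = 24; the order divides phi(n).
Divisors of 24: 1, 2, 3, 4, 6, 8, 12, 24
Repeated squaring mod 56: 13^1 = 13, 13^2 = 1, 13^4 = 1, 13^8 = 1, 13^16 = 1
Test divisors in increasing order:
  k=1: 13^1 = 13 mod 56
  k=2: 13^2 = 1 mod 56  <- first divisor giving 1
Order = 2

2


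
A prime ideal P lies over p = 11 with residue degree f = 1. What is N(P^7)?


N(P^a) = p^(a*f)
= 11^(7*1)
= 11^7
= 19487171

19487171


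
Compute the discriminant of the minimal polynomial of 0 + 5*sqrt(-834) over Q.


The element 0 + 5*sqrt(-834) has minimal polynomial:
x^2 + 0*x + 20850
Discriminant = (0)^2 - 4*(20850)
= 0 - 83400
= -83400

-83400


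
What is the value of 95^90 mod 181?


p = 181 is prime and the exponent is (p-1)/2 = 90, so by Euler's criterion 95^90 = (95/181) = +1 or -1 mod 181.
Compute by square-and-multiply:
  90 = 64 + 16 + 8 + 2 (binary 1011010)
  Repeated squaring mod 181: 95^1 = 95, 95^2 = 156, 95^4 = 82, 95^8 = 27, 95^16 = 5, 95^32 = 25, 95^64 = 82
  95^90 = 95^64 * 95^16 * 95^8 * 95^2 = 82 * 5 * 27 * 156 mod 181
    82 * 5 = 410 = 48 mod 181
    48 * 27 = 1296 = 29 mod 181
    29 * 156 = 4524 = 180 mod 181
  95^90 = 180 mod 181
Result 180 = p - 1 = -1 mod 181: 95 is a quadratic non-residue mod 181. As a residue in [0, p-1] the value is 180.
95^90 mod 181 = 180

180


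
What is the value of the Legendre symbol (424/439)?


p = 439 is prime, so compute (424/439) with the reciprocity algorithm (Jacobi-symbol steps: pull out 2s via (2/n), flip via reciprocity, reduce):
  pull out 2: (2/439) = +1  (since 439 mod 8 = 7)
  pull out 2: (2/439) = +1  (since 439 mod 8 = 7)
  pull out 2: (2/439) = +1  (since 439 mod 8 = 7)
  reciprocity: (53/439) -> +(439/53)
  reduce: (15/53)
  reciprocity: (15/53) -> +(53/15)
  reduce: (8/15)
  pull out 2: (2/15) = +1  (since 15 mod 8 = 7)
  pull out 2: (2/15) = +1  (since 15 mod 8 = 7)
  pull out 2: (2/15) = +1  (since 15 mod 8 = 7)
  (1/15) = 1
Product of signs = 1
(424/439) = 1

1


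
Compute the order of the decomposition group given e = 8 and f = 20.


|D_P| = e * f
= 8 * 20
= 160

160


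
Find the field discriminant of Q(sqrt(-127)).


For K = Q(sqrt(d)) with d squarefree: disc(K) = d if d = 1 mod 4, and disc(K) = 4d if d = 2 or 3 mod 4.
Here d = -127, and d mod 4 = 1.
d = 1 mod 4 (O_K = Z[(1+sqrt(d))/2]), so disc(K) = d = -127

-127


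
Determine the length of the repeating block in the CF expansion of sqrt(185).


Run the CF algorithm for sqrt(185).
a_0 = floor(sqrt(185)) = 13; set m_0=0, q_0=1.
Recurrence: m' = q*a - m,  q' = (d - m'^2)/q,  a' = floor((a_0 + m')/q').
  step 1: m=13, q=16, a=1
  step 2: m=3, q=11, a=1
  step 3: m=8, q=11, a=1
  step 4: m=3, q=16, a=1
  step 5: m=13, q=1, a=26
a_5 = 2*a_0 = 26, so the period closes here.
sqrt(185) = [13; 1, 1, 1, 1, 26]
Period length = 5

5


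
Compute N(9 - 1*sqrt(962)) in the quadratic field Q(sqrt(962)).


N(a + b*sqrt(d)) = a^2 - d*b^2
= (9)^2 - (962)*(-1)^2
= 81 - 962
= -881

-881


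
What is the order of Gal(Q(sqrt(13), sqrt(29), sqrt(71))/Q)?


The 3 square roots of distinct primes are multiplicatively independent over Q,
so [K:Q] = 2^3 and Gal(K/Q) is isomorphic to (Z/2Z)^3.
|Gal| = 2^3 = 8

8


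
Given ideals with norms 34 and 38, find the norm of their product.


N(IJ) = N(I) * N(J)
= 34 * 38
= 1292

1292


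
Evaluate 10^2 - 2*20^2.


x^2 - d*y^2
= 10^2 - 2*20^2
= 100 - 800
= -700

-700


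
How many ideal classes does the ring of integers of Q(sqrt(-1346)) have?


K = Q(sqrt(-1346)). d mod 4 = 2, so D = disc(K) = 4d = -5384
h(K) equals the number of primitive reduced positive-definite forms (a, b, c) = a*x^2 + b*x*y + c*y^2 with b^2 - 4ac = D,
where reduced means |b| <= a <= c, with b >= 0 whenever |b| = a or a = c, and primitive means gcd(a, b, c) = 1.
Reduced forces 3a^2 <= |D| = 5384, so 1 <= a <= 42; b must have the parity of D, and c = (b^2 - D)/(4a) must be an integer >= a.
Enumerate a = 1..42, b in [-a, a]:
  a=1: (1, 0, 1346)  [1]
  a=2: (2, 0, 673)  [1]
  a=3: (3, -2, 449), (3, 2, 449)  [2]
  a=4: none
  a=5: (5, -4, 270), (5, 4, 270)  [2]
  a=6: (6, -4, 225), (6, 4, 225)  [2]
  a=7..8: none
  a=9: (9, -4, 150), (9, 4, 150)  [2]
  a=10: (10, -4, 135), (10, 4, 135)  [2]
  a=11..14: none
  a=15: (15, -14, 93), (15, -4, 90), (15, 4, 90), (15, 14, 93)  [4]
  a=16..17: none
  a=18: (18, -4, 75), (18, 4, 75)  [2]
  a=19..24: none
  a=25: (25, -4, 54), (25, 4, 54)  [2]
  a=26: none
  a=27: (27, -4, 50), (27, 4, 50)  [2]
  a=28..29: none
  a=30: (30, -16, 47), (30, -4, 45), (30, 4, 45), (30, 16, 47)  [4]
  a=31: (31, -14, 45), (31, 14, 45)  [2]
  a=32..42: none
Total reduced forms: 1 + 1 + 2 + 2 + 2 + 2 + 2 + 4 + 2 + 2 + 2 + 4 + 2 = 28
h = 28

28


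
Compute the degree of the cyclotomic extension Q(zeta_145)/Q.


The degree equals Euler's totient phi(145).
145 = 5 * 29
phi(145) = 112

112


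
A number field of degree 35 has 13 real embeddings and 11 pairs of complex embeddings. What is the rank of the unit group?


By Dirichlet's unit theorem:
rank = r1 + r2 - 1
= 13 + 11 - 1
= 23

23


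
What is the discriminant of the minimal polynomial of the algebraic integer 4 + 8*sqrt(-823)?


The element 4 + 8*sqrt(-823) has minimal polynomial:
x^2 - 8*x + 52688
Discriminant = (-8)^2 - 4*(52688)
= 64 - 210752
= -210688

-210688


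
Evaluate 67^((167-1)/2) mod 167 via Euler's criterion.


p = 167 is prime and the exponent is (p-1)/2 = 83, so by Euler's criterion 67^83 = (67/167) = +1 or -1 mod 167.
Compute by square-and-multiply:
  83 = 64 + 16 + 2 + 1 (binary 1010011)
  Repeated squaring mod 167: 67^1 = 67, 67^2 = 147, 67^4 = 66, 67^8 = 14, 67^16 = 29, 67^32 = 6, 67^64 = 36
  67^83 = 67^64 * 67^16 * 67^2 * 67^1 = 36 * 29 * 147 * 67 mod 167
    36 * 29 = 1044 = 42 mod 167
    42 * 147 = 6174 = 162 mod 167
    162 * 67 = 10854 = 166 mod 167
  67^83 = 166 mod 167
Result 166 = p - 1 = -1 mod 167: 67 is a quadratic non-residue mod 167. As a residue in [0, p-1] the value is 166.
67^83 mod 167 = 166

166


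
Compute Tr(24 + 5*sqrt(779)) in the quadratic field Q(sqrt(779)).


Tr(a + b*sqrt(d)) = (a + b*sqrt(d)) + (a - b*sqrt(d)) = 2a
= 2 * (24)
= 48

48


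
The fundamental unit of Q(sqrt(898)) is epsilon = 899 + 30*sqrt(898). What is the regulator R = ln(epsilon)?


epsilon = 899 + 30*sqrt(898)
= 1797.9994
R = ln(1797.9994)
= 7.4944

7.4944


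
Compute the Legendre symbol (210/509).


p = 509 is prime, so compute (210/509) with the reciprocity algorithm (Jacobi-symbol steps: pull out 2s via (2/n), flip via reciprocity, reduce):
  pull out 2: (2/509) = -1  (since 509 mod 8 = 5)
  reciprocity: (105/509) -> +(509/105)
  reduce: (89/105)
  reciprocity: (89/105) -> +(105/89)
  reduce: (16/89)
  pull out 2: (2/89) = +1  (since 89 mod 8 = 1)
  pull out 2: (2/89) = +1  (since 89 mod 8 = 1)
  pull out 2: (2/89) = +1  (since 89 mod 8 = 1)
  pull out 2: (2/89) = +1  (since 89 mod 8 = 1)
  (1/89) = 1
Product of signs = -1
(210/509) = -1

-1


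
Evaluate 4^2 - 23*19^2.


x^2 - d*y^2
= 4^2 - 23*19^2
= 16 - 8303
= -8287

-8287


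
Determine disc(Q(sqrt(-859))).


For K = Q(sqrt(d)) with d squarefree: disc(K) = d if d = 1 mod 4, and disc(K) = 4d if d = 2 or 3 mod 4.
Here d = -859, and d mod 4 = 1.
d = 1 mod 4 (O_K = Z[(1+sqrt(d))/2]), so disc(K) = d = -859

-859


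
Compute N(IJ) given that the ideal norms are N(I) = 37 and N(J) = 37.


N(IJ) = N(I) * N(J)
= 37 * 37
= 1369

1369


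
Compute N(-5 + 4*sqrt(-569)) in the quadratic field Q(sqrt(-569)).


N(a + b*sqrt(d)) = a^2 - d*b^2
= (-5)^2 - (-569)*(4)^2
= 25 + 9104
= 9129

9129


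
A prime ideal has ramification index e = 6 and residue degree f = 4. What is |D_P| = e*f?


|D_P| = e * f
= 6 * 4
= 24

24


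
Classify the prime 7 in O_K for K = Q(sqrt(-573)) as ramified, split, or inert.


K = Q(sqrt(-573)). Since d mod 4 = 3, disc(K) = -2292.
Check p | disc: -2292 mod 7 = 4.
p does not divide disc. Compute Legendre symbol (d/p):
1^((7-1)/2) mod 7 = 1
(d/p) = 1, so p splits: (p) = P*P' with e=1, f=1, g=2.
Therefore p is split.

split


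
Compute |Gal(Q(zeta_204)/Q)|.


|Gal(Q(zeta_204)/Q)| = phi(204)
= 64

64


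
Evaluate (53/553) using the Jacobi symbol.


Compute (53/553) via quadratic reciprocity:
  reciprocity: (53/553) -> +(553/53)
  reduce: (23/53)
  reciprocity: (23/53) -> +(53/23)
  reduce: (7/23)
  reciprocity: (7/23) -> -(23/7)
  reduce: (2/7)
  pull out 2: (2/7) = +1  (since 7 mod 8 = 7)
  (1/7) = 1
Product of signs = -1

-1


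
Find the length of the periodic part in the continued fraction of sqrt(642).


Run the CF algorithm for sqrt(642).
a_0 = floor(sqrt(642)) = 25; set m_0=0, q_0=1.
Recurrence: m' = q*a - m,  q' = (d - m'^2)/q,  a' = floor((a_0 + m')/q').
  step 1: m=25, q=17, a=2
  step 2: m=9, q=33, a=1
  step 3: m=24, q=2, a=24
  step 4: m=24, q=33, a=1
  step 5: m=9, q=17, a=2
  step 6: m=25, q=1, a=50
a_6 = 2*a_0 = 50, so the period closes here.
sqrt(642) = [25; 2, 1, 24, 1, 2, 50]
Period length = 6

6


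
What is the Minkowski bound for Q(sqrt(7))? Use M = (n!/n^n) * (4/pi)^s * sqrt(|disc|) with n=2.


d = 7, d mod 4 = 3, so disc(K) = 4d = 28; |disc(K)| = 28
Real quadratic field, so n = 2, s = r2 = 0, r1 = 2
M = (n!/n^n) * (4/pi)^s * sqrt(|disc(K)|) = (2!/2^2) * (4/pi)^0 * sqrt(28)
= 0.5 * 1.000000 * 5.291503
= 2.6458

2.6458


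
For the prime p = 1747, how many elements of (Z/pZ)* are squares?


For prime p, the number of non-zero quadratic residues is (p-1)/2.
= (1747-1)/2
= 873

873


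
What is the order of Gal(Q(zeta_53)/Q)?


|Gal(Q(zeta_53)/Q)| = phi(53)
= 52

52


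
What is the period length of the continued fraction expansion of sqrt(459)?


Run the CF algorithm for sqrt(459).
a_0 = floor(sqrt(459)) = 21; set m_0=0, q_0=1.
Recurrence: m' = q*a - m,  q' = (d - m'^2)/q,  a' = floor((a_0 + m')/q').
  step 1: m=21, q=18, a=2
  step 2: m=15, q=13, a=2
  step 3: m=11, q=26, a=1
  step 4: m=15, q=9, a=4
  step 5: m=21, q=2, a=21
  step 6: m=21, q=9, a=4
  step 7: m=15, q=26, a=1
  step 8: m=11, q=13, a=2
  step 9: m=15, q=18, a=2
  step 10: m=21, q=1, a=42
a_10 = 2*a_0 = 42, so the period closes here.
sqrt(459) = [21; 2, 2, 1, 4, 21, 4, 1, 2, 2, 42]
Period length = 10

10


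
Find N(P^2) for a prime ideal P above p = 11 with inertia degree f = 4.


N(P^a) = p^(a*f)
= 11^(2*4)
= 11^8
= 214358881

214358881


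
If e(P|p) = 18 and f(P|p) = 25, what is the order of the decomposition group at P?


|D_P| = e * f
= 18 * 25
= 450

450


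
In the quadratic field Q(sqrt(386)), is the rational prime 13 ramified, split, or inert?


K = Q(sqrt(386)). Since d mod 4 = 2, disc(K) = 1544.
Check p | disc: 1544 mod 13 = 10.
p does not divide disc. Compute Legendre symbol (d/p):
9^((13-1)/2) mod 13 = 1
(d/p) = 1, so p splits: (p) = P*P' with e=1, f=1, g=2.
Therefore p is split.

split


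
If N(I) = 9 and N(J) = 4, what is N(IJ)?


N(IJ) = N(I) * N(J)
= 9 * 4
= 36

36


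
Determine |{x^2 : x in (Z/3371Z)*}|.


For prime p, the number of non-zero quadratic residues is (p-1)/2.
= (3371-1)/2
= 1685

1685


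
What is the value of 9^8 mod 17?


p = 17 is prime and the exponent is (p-1)/2 = 8, so by Euler's criterion 9^8 = (9/17) = +1 or -1 mod 17.
Compute by square-and-multiply:
  8 = 8 (binary 1000)
  Repeated squaring mod 17: 9^1 = 9, 9^2 = 13, 9^4 = 16, 9^8 = 1
  9^8 = 1 mod 17
Result 1: 9 is a quadratic residue mod 17.
9^8 mod 17 = 1

1


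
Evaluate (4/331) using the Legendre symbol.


p = 331 is prime, so compute (4/331) with the reciprocity algorithm (Jacobi-symbol steps: pull out 2s via (2/n), flip via reciprocity, reduce):
  pull out 2: (2/331) = -1  (since 331 mod 8 = 3)
  pull out 2: (2/331) = -1  (since 331 mod 8 = 3)
  (1/331) = 1
Product of signs = 1
(4/331) = 1

1


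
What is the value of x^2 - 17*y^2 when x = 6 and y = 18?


x^2 - d*y^2
= 6^2 - 17*18^2
= 36 - 5508
= -5472

-5472


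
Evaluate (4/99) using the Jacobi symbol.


Compute (4/99) via quadratic reciprocity:
  pull out 2: (2/99) = -1  (since 99 mod 8 = 3)
  pull out 2: (2/99) = -1  (since 99 mod 8 = 3)
  (1/99) = 1
Product of signs = 1

1


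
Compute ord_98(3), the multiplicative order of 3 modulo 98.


We want ord_98(3), the smallest k >= 1 with 3^k = 1 mod 98.
n = 98 = 2 * 7^2, phi(98) = 42; the order divides phi(n).
Divisors of 42: 1, 2, 3, 6, 7, 14, 21, 42
Repeated squaring mod 98: 3^1 = 3, 3^2 = 9, 3^4 = 81, 3^8 = 93, 3^16 = 25, 3^32 = 37
Test divisors in increasing order:
  k=1: 3^1 = 3 mod 98
  k=2: 3^2 = 9 mod 98
  k=3: 3^3 = 9 * 3 = 27 mod 98
  k=6: 3^6 = 81 * 9 = 43 mod 98
  k=7: 3^7 = 81 * 9 * 3 = 31 mod 98
  k=14: 3^14 = 93 * 81 * 9 = 79 mod 98
  k=21: 3^21 = 25 * 81 * 3 = 97 mod 98
  k=42: 3^42 = 37 * 93 * 9 = 1 mod 98  <- first divisor giving 1
Order = 42

42


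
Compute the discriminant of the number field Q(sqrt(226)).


For K = Q(sqrt(d)) with d squarefree: disc(K) = d if d = 1 mod 4, and disc(K) = 4d if d = 2 or 3 mod 4.
Here d = 226, and d mod 4 = 2.
d = 2 mod 4, not 1 (O_K = Z[sqrt(d)]), so disc(K) = 4d = 4 * (226) = 904

904


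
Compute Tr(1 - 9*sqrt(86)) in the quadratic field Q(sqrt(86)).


Tr(a + b*sqrt(d)) = (a + b*sqrt(d)) + (a - b*sqrt(d)) = 2a
= 2 * (1)
= 2

2


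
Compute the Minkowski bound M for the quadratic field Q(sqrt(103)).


d = 103, d mod 4 = 3, so disc(K) = 4d = 412; |disc(K)| = 412
Real quadratic field, so n = 2, s = r2 = 0, r1 = 2
M = (n!/n^n) * (4/pi)^s * sqrt(|disc(K)|) = (2!/2^2) * (4/pi)^0 * sqrt(412)
= 0.5 * 1.000000 * 20.297783
= 10.1489

10.1489


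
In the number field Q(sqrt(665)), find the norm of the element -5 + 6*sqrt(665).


N(a + b*sqrt(d)) = a^2 - d*b^2
= (-5)^2 - (665)*(6)^2
= 25 - 23940
= -23915

-23915


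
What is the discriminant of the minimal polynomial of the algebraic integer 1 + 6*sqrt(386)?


The element 1 + 6*sqrt(386) has minimal polynomial:
x^2 - 2*x - 13895
Discriminant = (-2)^2 - 4*(-13895)
= 4 + 55580
= 55584

55584


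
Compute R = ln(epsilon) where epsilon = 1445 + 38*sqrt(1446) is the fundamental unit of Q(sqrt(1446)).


epsilon = 1445 + 38*sqrt(1446)
= 2889.9997
R = ln(2889.9997)
= 7.9690

7.9690


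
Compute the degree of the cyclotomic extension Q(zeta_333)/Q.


The degree equals Euler's totient phi(333).
333 = 3^2 * 37
phi(333) = 216

216


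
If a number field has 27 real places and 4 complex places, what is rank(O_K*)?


By Dirichlet's unit theorem:
rank = r1 + r2 - 1
= 27 + 4 - 1
= 30

30


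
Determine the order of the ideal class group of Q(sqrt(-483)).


K = Q(sqrt(-483)). d mod 4 = 1, so D = disc(K) = d = -483
h(K) equals the number of primitive reduced positive-definite forms (a, b, c) = a*x^2 + b*x*y + c*y^2 with b^2 - 4ac = D,
where reduced means |b| <= a <= c, with b >= 0 whenever |b| = a or a = c, and primitive means gcd(a, b, c) = 1.
Reduced forces 3a^2 <= |D| = 483, so 1 <= a <= 12; b must have the parity of D, and c = (b^2 - D)/(4a) must be an integer >= a.
Enumerate a = 1..12, b in [-a, a]:
  a=1: (1, 1, 121)  [1]
  a=2: none
  a=3: (3, 3, 41)  [1]
  a=4..6: none
  a=7: (7, 7, 19)  [1]
  a=8..10: none
  a=11: (11, 1, 11)  [1]
  a=12: none
Total reduced forms: 1 + 1 + 1 + 1 = 4
h = 4

4


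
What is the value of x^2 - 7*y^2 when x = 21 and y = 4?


x^2 - d*y^2
= 21^2 - 7*4^2
= 441 - 112
= 329

329


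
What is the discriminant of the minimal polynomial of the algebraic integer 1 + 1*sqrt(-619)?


The element 1 + 1*sqrt(-619) has minimal polynomial:
x^2 - 2*x + 620
Discriminant = (-2)^2 - 4*(620)
= 4 - 2480
= -2476

-2476


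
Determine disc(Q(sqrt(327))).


For K = Q(sqrt(d)) with d squarefree: disc(K) = d if d = 1 mod 4, and disc(K) = 4d if d = 2 or 3 mod 4.
Here d = 327, and d mod 4 = 3.
d = 3 mod 4, not 1 (O_K = Z[sqrt(d)]), so disc(K) = 4d = 4 * (327) = 1308

1308


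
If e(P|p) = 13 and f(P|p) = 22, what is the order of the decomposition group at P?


|D_P| = e * f
= 13 * 22
= 286

286


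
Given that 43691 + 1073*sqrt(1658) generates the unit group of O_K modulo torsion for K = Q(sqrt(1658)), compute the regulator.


epsilon = 43691 + 1073*sqrt(1658)
= 87382.0000
R = ln(87382.0000)
= 11.3780

11.3780


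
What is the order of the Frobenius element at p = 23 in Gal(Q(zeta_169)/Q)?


The Frobenius at p in Gal(Q(zeta_n)/Q) = (Z/nZ)* is the class of p, so its order is ord_169(23), the smallest k >= 1 with 23^k = 1 mod 169.
n = 169 = 13^2, phi(169) = 156; the order divides phi(n).
Divisors of 156: 1, 2, 3, 4, 6, 12, 13, 26, 39, 52, 78, 156
Repeated squaring mod 169: 23^1 = 23, 23^2 = 22, 23^4 = 146, 23^8 = 22, 23^16 = 146, 23^32 = 22, 23^64 = 146, 23^128 = 22
Test divisors in increasing order:
  k=1: 23^1 = 23 mod 169
  k=2: 23^2 = 22 mod 169
  k=3: 23^3 = 22 * 23 = 168 mod 169
  k=4: 23^4 = 146 mod 169
  k=6: 23^6 = 146 * 22 = 1 mod 169  <- first divisor giving 1
Order = 6

6


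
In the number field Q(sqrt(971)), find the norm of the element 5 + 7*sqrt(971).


N(a + b*sqrt(d)) = a^2 - d*b^2
= (5)^2 - (971)*(7)^2
= 25 - 47579
= -47554

-47554


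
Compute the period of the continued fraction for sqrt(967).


Run the CF algorithm for sqrt(967).
a_0 = floor(sqrt(967)) = 31; set m_0=0, q_0=1.
Recurrence: m' = q*a - m,  q' = (d - m'^2)/q,  a' = floor((a_0 + m')/q').
  step 1: m=31, q=6, a=10
  step 2: m=29, q=21, a=2
  step 3: m=13, q=38, a=1
  step 4: m=25, q=9, a=6
  step 5: m=29, q=14, a=4
  step 6: m=27, q=17, a=3
  step 7: m=24, q=23, a=2
  step 8: m=22, q=21, a=2
  step 9: m=20, q=27, a=1
  step 10: m=7, q=34, a=1
  step 11: m=27, q=7, a=8
  step 12: m=29, q=18, a=3
  step 13: m=25, q=19, a=2
  step 14: m=13, q=42, a=1
  step 15: m=29, q=3, a=20
  step 16: m=31, q=2, a=31
  step 17: m=31, q=3, a=20
  step 18: m=29, q=42, a=1
  step 19: m=13, q=19, a=2
  step 20: m=25, q=18, a=3
  step 21: m=29, q=7, a=8
  step 22: m=27, q=34, a=1
  step 23: m=7, q=27, a=1
  step 24: m=20, q=21, a=2
  step 25: m=22, q=23, a=2
  step 26: m=24, q=17, a=3
  step 27: m=27, q=14, a=4
  step 28: m=29, q=9, a=6
  step 29: m=25, q=38, a=1
  step 30: m=13, q=21, a=2
  step 31: m=29, q=6, a=10
  step 32: m=31, q=1, a=62
a_32 = 2*a_0 = 62, so the period closes here.
sqrt(967) = [31; 10, 2, 1, 6, 4, 3, 2, 2, 1, 1, 8, 3, 2, 1, 20, 31, 20, 1, 2, 3, 8, 1, 1, 2, 2, 3, 4, 6, 1, 2, 10, 62]
Period length = 32

32


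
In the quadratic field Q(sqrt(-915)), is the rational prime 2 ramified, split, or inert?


K = Q(sqrt(-915)). Since d mod 4 = 1, disc(K) = -915.
Check p | disc: -915 mod 2 = 1.
p=2 does not divide disc (d is 1 mod 4). 2 splits iff d = 1 mod 8.
d mod 8 = 5, so (d/2) = -1.
(d/p) = -1, so p is inert: (p) stays prime with e=1, f=2, g=1.
Therefore p is inert.

inert


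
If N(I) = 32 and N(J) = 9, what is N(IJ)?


N(IJ) = N(I) * N(J)
= 32 * 9
= 288

288


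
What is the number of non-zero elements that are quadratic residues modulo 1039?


For prime p, the number of non-zero quadratic residues is (p-1)/2.
= (1039-1)/2
= 519

519


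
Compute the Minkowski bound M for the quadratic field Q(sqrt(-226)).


d = -226, d mod 4 = 2, so disc(K) = 4d = -904; |disc(K)| = 904
Imaginary quadratic field, so n = 2, s = r2 = 1, r1 = 0
M = (n!/n^n) * (4/pi)^s * sqrt(|disc(K)|) = (2!/2^2) * (4/pi)^1 * sqrt(904)
= 0.5 * 1.273240 * 30.066593
= 19.1410

19.1410


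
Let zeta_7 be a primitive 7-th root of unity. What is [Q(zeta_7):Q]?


The degree equals Euler's totient phi(7).
7 = 7
phi(7) = 6

6


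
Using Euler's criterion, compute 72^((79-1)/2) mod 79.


p = 79 is prime and the exponent is (p-1)/2 = 39, so by Euler's criterion 72^39 = (72/79) = +1 or -1 mod 79.
Compute by square-and-multiply:
  39 = 32 + 4 + 2 + 1 (binary 100111)
  Repeated squaring mod 79: 72^1 = 72, 72^2 = 49, 72^4 = 31, 72^8 = 13, 72^16 = 11, 72^32 = 42
  72^39 = 72^32 * 72^4 * 72^2 * 72^1 = 42 * 31 * 49 * 72 mod 79
    42 * 31 = 1302 = 38 mod 79
    38 * 49 = 1862 = 45 mod 79
    45 * 72 = 3240 = 1 mod 79
  72^39 = 1 mod 79
Result 1: 72 is a quadratic residue mod 79.
72^39 mod 79 = 1

1


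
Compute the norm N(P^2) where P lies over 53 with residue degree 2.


N(P^a) = p^(a*f)
= 53^(2*2)
= 53^4
= 7890481

7890481


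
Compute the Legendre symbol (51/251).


p = 251 is prime, so compute (51/251) with the reciprocity algorithm (Jacobi-symbol steps: pull out 2s via (2/n), flip via reciprocity, reduce):
  reciprocity: (51/251) -> -(251/51)
  reduce: (47/51)
  reciprocity: (47/51) -> -(51/47)
  reduce: (4/47)
  pull out 2: (2/47) = +1  (since 47 mod 8 = 7)
  pull out 2: (2/47) = +1  (since 47 mod 8 = 7)
  (1/47) = 1
Product of signs = 1
(51/251) = 1

1


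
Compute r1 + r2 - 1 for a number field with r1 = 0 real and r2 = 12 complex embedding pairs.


By Dirichlet's unit theorem:
rank = r1 + r2 - 1
= 0 + 12 - 1
= 11

11


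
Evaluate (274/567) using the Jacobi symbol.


Compute (274/567) via quadratic reciprocity:
  pull out 2: (2/567) = +1  (since 567 mod 8 = 7)
  reciprocity: (137/567) -> +(567/137)
  reduce: (19/137)
  reciprocity: (19/137) -> +(137/19)
  reduce: (4/19)
  pull out 2: (2/19) = -1  (since 19 mod 8 = 3)
  pull out 2: (2/19) = -1  (since 19 mod 8 = 3)
  (1/19) = 1
Product of signs = 1

1


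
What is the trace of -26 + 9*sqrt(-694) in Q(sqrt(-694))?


Tr(a + b*sqrt(d)) = (a + b*sqrt(d)) + (a - b*sqrt(d)) = 2a
= 2 * (-26)
= -52

-52


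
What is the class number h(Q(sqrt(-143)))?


K = Q(sqrt(-143)). d mod 4 = 1, so D = disc(K) = d = -143
h(K) equals the number of primitive reduced positive-definite forms (a, b, c) = a*x^2 + b*x*y + c*y^2 with b^2 - 4ac = D,
where reduced means |b| <= a <= c, with b >= 0 whenever |b| = a or a = c, and primitive means gcd(a, b, c) = 1.
Reduced forces 3a^2 <= |D| = 143, so 1 <= a <= 6; b must have the parity of D, and c = (b^2 - D)/(4a) must be an integer >= a.
Enumerate a = 1..6, b in [-a, a]:
  a=1: (1, 1, 36)  [1]
  a=2: (2, -1, 18), (2, 1, 18)  [2]
  a=3: (3, -1, 12), (3, 1, 12)  [2]
  a=4: (4, -1, 9), (4, 1, 9)  [2]
  a=5: none
  a=6: (6, -5, 7), (6, 1, 6), (6, 5, 7)  [3]
Total reduced forms: 1 + 2 + 2 + 2 + 3 = 10
h = 10

10


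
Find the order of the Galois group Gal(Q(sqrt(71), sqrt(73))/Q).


The 2 square roots of distinct primes are multiplicatively independent over Q,
so [K:Q] = 2^2 and Gal(K/Q) is isomorphic to (Z/2Z)^2.
|Gal| = 2^2 = 4

4


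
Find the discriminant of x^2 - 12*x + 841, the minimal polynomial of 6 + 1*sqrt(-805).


The element 6 + 1*sqrt(-805) has minimal polynomial:
x^2 - 12*x + 841
Discriminant = (-12)^2 - 4*(841)
= 144 - 3364
= -3220

-3220


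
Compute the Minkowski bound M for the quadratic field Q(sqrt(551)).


d = 551, d mod 4 = 3, so disc(K) = 4d = 2204; |disc(K)| = 2204
Real quadratic field, so n = 2, s = r2 = 0, r1 = 2
M = (n!/n^n) * (4/pi)^s * sqrt(|disc(K)|) = (2!/2^2) * (4/pi)^0 * sqrt(2204)
= 0.5 * 1.000000 * 46.946778
= 23.4734

23.4734


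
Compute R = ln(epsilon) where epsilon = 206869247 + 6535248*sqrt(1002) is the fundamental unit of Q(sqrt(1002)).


epsilon = 206869247 + 6535248*sqrt(1002)
= 4.1374e+08
R = ln(4.1374e+08)
= 19.8407

19.8407


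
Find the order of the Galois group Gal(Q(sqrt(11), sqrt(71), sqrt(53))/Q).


The 3 square roots of distinct primes are multiplicatively independent over Q,
so [K:Q] = 2^3 and Gal(K/Q) is isomorphic to (Z/2Z)^3.
|Gal| = 2^3 = 8

8


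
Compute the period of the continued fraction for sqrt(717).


Run the CF algorithm for sqrt(717).
a_0 = floor(sqrt(717)) = 26; set m_0=0, q_0=1.
Recurrence: m' = q*a - m,  q' = (d - m'^2)/q,  a' = floor((a_0 + m')/q').
  step 1: m=26, q=41, a=1
  step 2: m=15, q=12, a=3
  step 3: m=21, q=23, a=2
  step 4: m=25, q=4, a=12
  step 5: m=23, q=47, a=1
  step 6: m=24, q=3, a=16
  step 7: m=24, q=47, a=1
  step 8: m=23, q=4, a=12
  step 9: m=25, q=23, a=2
  step 10: m=21, q=12, a=3
  step 11: m=15, q=41, a=1
  step 12: m=26, q=1, a=52
a_12 = 2*a_0 = 52, so the period closes here.
sqrt(717) = [26; 1, 3, 2, 12, 1, 16, 1, 12, 2, 3, 1, 52]
Period length = 12

12


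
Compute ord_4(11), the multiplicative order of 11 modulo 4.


We want ord_4(11), the smallest k >= 1 with 11^k = 1 mod 4.
n = 4 = 2^2, phi(4) = 2; the order divides phi(n).
Divisors of 2: 1, 2
Repeated squaring mod 4: 11^1 = 3, 11^2 = 1
Test divisors in increasing order:
  k=1: 11^1 = 3 mod 4
  k=2: 11^2 = 1 mod 4  <- first divisor giving 1
Order = 2

2


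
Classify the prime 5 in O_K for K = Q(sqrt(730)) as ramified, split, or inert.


K = Q(sqrt(730)). Since d mod 4 = 2, disc(K) = 2920.
Check p | disc: 2920 mod 5 = 0.
p divides disc, so p ramifies: (p) = P^2 with e=2, f=1, g=1.
Therefore p is ramified.

ramified


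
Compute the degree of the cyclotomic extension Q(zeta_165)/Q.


The degree equals Euler's totient phi(165).
165 = 3 * 5 * 11
phi(165) = 80

80


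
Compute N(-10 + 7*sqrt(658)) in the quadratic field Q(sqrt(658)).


N(a + b*sqrt(d)) = a^2 - d*b^2
= (-10)^2 - (658)*(7)^2
= 100 - 32242
= -32142

-32142


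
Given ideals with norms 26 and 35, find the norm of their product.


N(IJ) = N(I) * N(J)
= 26 * 35
= 910

910


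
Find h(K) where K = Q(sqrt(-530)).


K = Q(sqrt(-530)). d mod 4 = 2, so D = disc(K) = 4d = -2120
h(K) equals the number of primitive reduced positive-definite forms (a, b, c) = a*x^2 + b*x*y + c*y^2 with b^2 - 4ac = D,
where reduced means |b| <= a <= c, with b >= 0 whenever |b| = a or a = c, and primitive means gcd(a, b, c) = 1.
Reduced forces 3a^2 <= |D| = 2120, so 1 <= a <= 26; b must have the parity of D, and c = (b^2 - D)/(4a) must be an integer >= a.
Enumerate a = 1..26, b in [-a, a]:
  a=1: (1, 0, 530)  [1]
  a=2: (2, 0, 265)  [1]
  a=3: (3, -2, 177), (3, 2, 177)  [2]
  a=4: none
  a=5: (5, 0, 106)  [1]
  a=6: (6, -4, 89), (6, 4, 89)  [2]
  a=7: (7, -6, 77), (7, 6, 77)  [2]
  a=8: none
  a=9: (9, -2, 59), (9, 2, 59)  [2]
  a=10: (10, 0, 53)  [1]
  a=11: (11, -6, 49), (11, 6, 49)  [2]
  a=12: none
  a=13: (13, -8, 42), (13, 8, 42)  [2]
  a=14: (14, -8, 39), (14, 8, 39)  [2]
  a=15: (15, -10, 37), (15, 10, 37)  [2]
  a=16..17: none
  a=18: (18, -16, 33), (18, 16, 33)  [2]
  a=19..20: none
  a=21: (21, -20, 30), (21, -8, 26), (21, 8, 26), (21, 20, 30)  [4]
  a=22: (22, -16, 27), (22, 16, 27)  [2]
  a=23..26: none
Total reduced forms: 1 + 1 + 2 + 1 + 2 + 2 + 2 + 1 + 2 + 2 + 2 + 2 + 2 + 4 + 2 = 28
h = 28

28


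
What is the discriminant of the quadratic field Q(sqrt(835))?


For K = Q(sqrt(d)) with d squarefree: disc(K) = d if d = 1 mod 4, and disc(K) = 4d if d = 2 or 3 mod 4.
Here d = 835, and d mod 4 = 3.
d = 3 mod 4, not 1 (O_K = Z[sqrt(d)]), so disc(K) = 4d = 4 * (835) = 3340

3340


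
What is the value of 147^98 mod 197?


p = 197 is prime and the exponent is (p-1)/2 = 98, so by Euler's criterion 147^98 = (147/197) = +1 or -1 mod 197.
Compute by square-and-multiply:
  98 = 64 + 32 + 2 (binary 1100010)
  Repeated squaring mod 197: 147^1 = 147, 147^2 = 136, 147^4 = 175, 147^8 = 90, 147^16 = 23, 147^32 = 135, 147^64 = 101
  147^98 = 147^64 * 147^32 * 147^2 = 101 * 135 * 136 mod 197
    101 * 135 = 13635 = 42 mod 197
    42 * 136 = 5712 = 196 mod 197
  147^98 = 196 mod 197
Result 196 = p - 1 = -1 mod 197: 147 is a quadratic non-residue mod 197. As a residue in [0, p-1] the value is 196.
147^98 mod 197 = 196

196


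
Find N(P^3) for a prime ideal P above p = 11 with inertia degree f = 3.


N(P^a) = p^(a*f)
= 11^(3*3)
= 11^9
= 2357947691

2357947691


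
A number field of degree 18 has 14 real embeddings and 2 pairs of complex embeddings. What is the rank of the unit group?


By Dirichlet's unit theorem:
rank = r1 + r2 - 1
= 14 + 2 - 1
= 15

15


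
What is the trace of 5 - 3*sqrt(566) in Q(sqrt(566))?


Tr(a + b*sqrt(d)) = (a + b*sqrt(d)) + (a - b*sqrt(d)) = 2a
= 2 * (5)
= 10

10


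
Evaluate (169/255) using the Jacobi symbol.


Compute (169/255) via quadratic reciprocity:
  reciprocity: (169/255) -> +(255/169)
  reduce: (86/169)
  pull out 2: (2/169) = +1  (since 169 mod 8 = 1)
  reciprocity: (43/169) -> +(169/43)
  reduce: (40/43)
  pull out 2: (2/43) = -1  (since 43 mod 8 = 3)
  pull out 2: (2/43) = -1  (since 43 mod 8 = 3)
  pull out 2: (2/43) = -1  (since 43 mod 8 = 3)
  reciprocity: (5/43) -> +(43/5)
  reduce: (3/5)
  reciprocity: (3/5) -> +(5/3)
  reduce: (2/3)
  pull out 2: (2/3) = -1  (since 3 mod 8 = 3)
  (1/3) = 1
Product of signs = 1

1


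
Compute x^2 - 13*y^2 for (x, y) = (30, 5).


x^2 - d*y^2
= 30^2 - 13*5^2
= 900 - 325
= 575

575


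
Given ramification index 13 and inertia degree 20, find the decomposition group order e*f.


|D_P| = e * f
= 13 * 20
= 260

260


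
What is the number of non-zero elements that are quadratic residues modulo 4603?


For prime p, the number of non-zero quadratic residues is (p-1)/2.
= (4603-1)/2
= 2301

2301


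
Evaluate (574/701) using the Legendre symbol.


p = 701 is prime, so compute (574/701) with the reciprocity algorithm (Jacobi-symbol steps: pull out 2s via (2/n), flip via reciprocity, reduce):
  pull out 2: (2/701) = -1  (since 701 mod 8 = 5)
  reciprocity: (287/701) -> +(701/287)
  reduce: (127/287)
  reciprocity: (127/287) -> -(287/127)
  reduce: (33/127)
  reciprocity: (33/127) -> +(127/33)
  reduce: (28/33)
  pull out 2: (2/33) = +1  (since 33 mod 8 = 1)
  pull out 2: (2/33) = +1  (since 33 mod 8 = 1)
  reciprocity: (7/33) -> +(33/7)
  reduce: (5/7)
  reciprocity: (5/7) -> +(7/5)
  reduce: (2/5)
  pull out 2: (2/5) = -1  (since 5 mod 8 = 5)
  (1/5) = 1
Product of signs = -1
(574/701) = -1

-1


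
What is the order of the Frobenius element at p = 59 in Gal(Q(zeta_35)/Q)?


The Frobenius at p in Gal(Q(zeta_n)/Q) = (Z/nZ)* is the class of p, so its order is ord_35(59), the smallest k >= 1 with 59^k = 1 mod 35.
n = 35 = 5 * 7, phi(35) = 24; the order divides phi(n).
Divisors of 24: 1, 2, 3, 4, 6, 8, 12, 24
Repeated squaring mod 35: 59^1 = 24, 59^2 = 16, 59^4 = 11, 59^8 = 16, 59^16 = 11
Test divisors in increasing order:
  k=1: 59^1 = 24 mod 35
  k=2: 59^2 = 16 mod 35
  k=3: 59^3 = 16 * 24 = 34 mod 35
  k=4: 59^4 = 11 mod 35
  k=6: 59^6 = 11 * 16 = 1 mod 35  <- first divisor giving 1
Order = 6

6


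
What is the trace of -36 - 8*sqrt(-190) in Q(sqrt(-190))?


Tr(a + b*sqrt(d)) = (a + b*sqrt(d)) + (a - b*sqrt(d)) = 2a
= 2 * (-36)
= -72

-72


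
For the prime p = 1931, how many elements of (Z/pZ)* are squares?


For prime p, the number of non-zero quadratic residues is (p-1)/2.
= (1931-1)/2
= 965

965


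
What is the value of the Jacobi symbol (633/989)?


Compute (633/989) via quadratic reciprocity:
  reciprocity: (633/989) -> +(989/633)
  reduce: (356/633)
  pull out 2: (2/633) = +1  (since 633 mod 8 = 1)
  pull out 2: (2/633) = +1  (since 633 mod 8 = 1)
  reciprocity: (89/633) -> +(633/89)
  reduce: (10/89)
  pull out 2: (2/89) = +1  (since 89 mod 8 = 1)
  reciprocity: (5/89) -> +(89/5)
  reduce: (4/5)
  pull out 2: (2/5) = -1  (since 5 mod 8 = 5)
  pull out 2: (2/5) = -1  (since 5 mod 8 = 5)
  (1/5) = 1
Product of signs = 1

1


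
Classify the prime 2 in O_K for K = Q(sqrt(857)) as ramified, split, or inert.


K = Q(sqrt(857)). Since d mod 4 = 1, disc(K) = 857.
Check p | disc: 857 mod 2 = 1.
p=2 does not divide disc (d is 1 mod 4). 2 splits iff d = 1 mod 8.
d mod 8 = 1, so (d/2) = 1.
(d/p) = 1, so p splits: (p) = P*P' with e=1, f=1, g=2.
Therefore p is split.

split


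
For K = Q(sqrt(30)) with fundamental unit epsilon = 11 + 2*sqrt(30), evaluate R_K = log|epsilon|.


epsilon = 11 + 2*sqrt(30)
= 21.9545
R = ln(21.9545)
= 3.0890

3.0890


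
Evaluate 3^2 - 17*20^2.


x^2 - d*y^2
= 3^2 - 17*20^2
= 9 - 6800
= -6791

-6791


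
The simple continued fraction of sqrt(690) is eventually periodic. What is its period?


Run the CF algorithm for sqrt(690).
a_0 = floor(sqrt(690)) = 26; set m_0=0, q_0=1.
Recurrence: m' = q*a - m,  q' = (d - m'^2)/q,  a' = floor((a_0 + m')/q').
  step 1: m=26, q=14, a=3
  step 2: m=16, q=31, a=1
  step 3: m=15, q=15, a=2
  step 4: m=15, q=31, a=1
  step 5: m=16, q=14, a=3
  step 6: m=26, q=1, a=52
a_6 = 2*a_0 = 52, so the period closes here.
sqrt(690) = [26; 3, 1, 2, 1, 3, 52]
Period length = 6

6


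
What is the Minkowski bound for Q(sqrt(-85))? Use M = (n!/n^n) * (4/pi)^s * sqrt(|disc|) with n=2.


d = -85, d mod 4 = 3, so disc(K) = 4d = -340; |disc(K)| = 340
Imaginary quadratic field, so n = 2, s = r2 = 1, r1 = 0
M = (n!/n^n) * (4/pi)^s * sqrt(|disc(K)|) = (2!/2^2) * (4/pi)^1 * sqrt(340)
= 0.5 * 1.273240 * 18.439089
= 11.7387

11.7387


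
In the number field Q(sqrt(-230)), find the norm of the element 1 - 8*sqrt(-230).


N(a + b*sqrt(d)) = a^2 - d*b^2
= (1)^2 - (-230)*(-8)^2
= 1 + 14720
= 14721

14721


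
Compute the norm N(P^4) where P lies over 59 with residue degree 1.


N(P^a) = p^(a*f)
= 59^(4*1)
= 59^4
= 12117361

12117361


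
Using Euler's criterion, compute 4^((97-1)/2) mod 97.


p = 97 is prime and the exponent is (p-1)/2 = 48, so by Euler's criterion 4^48 = (4/97) = +1 or -1 mod 97.
Compute by square-and-multiply:
  48 = 32 + 16 (binary 110000)
  Repeated squaring mod 97: 4^1 = 4, 4^2 = 16, 4^4 = 62, 4^8 = 61, 4^16 = 35, 4^32 = 61
  4^48 = 4^32 * 4^16 = 61 * 35 mod 97
    61 * 35 = 2135 = 1 mod 97
  4^48 = 1 mod 97
Result 1: 4 is a quadratic residue mod 97.
4^48 mod 97 = 1

1


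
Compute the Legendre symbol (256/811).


p = 811 is prime, so compute (256/811) with the reciprocity algorithm (Jacobi-symbol steps: pull out 2s via (2/n), flip via reciprocity, reduce):
  pull out 2: (2/811) = -1  (since 811 mod 8 = 3)
  pull out 2: (2/811) = -1  (since 811 mod 8 = 3)
  pull out 2: (2/811) = -1  (since 811 mod 8 = 3)
  pull out 2: (2/811) = -1  (since 811 mod 8 = 3)
  pull out 2: (2/811) = -1  (since 811 mod 8 = 3)
  pull out 2: (2/811) = -1  (since 811 mod 8 = 3)
  pull out 2: (2/811) = -1  (since 811 mod 8 = 3)
  pull out 2: (2/811) = -1  (since 811 mod 8 = 3)
  (1/811) = 1
Product of signs = 1
(256/811) = 1

1


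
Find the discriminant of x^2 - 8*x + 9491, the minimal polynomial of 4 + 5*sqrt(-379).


The element 4 + 5*sqrt(-379) has minimal polynomial:
x^2 - 8*x + 9491
Discriminant = (-8)^2 - 4*(9491)
= 64 - 37964
= -37900

-37900


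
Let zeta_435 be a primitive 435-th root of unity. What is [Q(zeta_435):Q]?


The degree equals Euler's totient phi(435).
435 = 3 * 5 * 29
phi(435) = 224

224


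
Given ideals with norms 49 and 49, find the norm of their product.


N(IJ) = N(I) * N(J)
= 49 * 49
= 2401

2401


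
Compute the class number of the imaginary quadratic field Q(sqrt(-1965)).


K = Q(sqrt(-1965)). d mod 4 = 3, so D = disc(K) = 4d = -7860
h(K) equals the number of primitive reduced positive-definite forms (a, b, c) = a*x^2 + b*x*y + c*y^2 with b^2 - 4ac = D,
where reduced means |b| <= a <= c, with b >= 0 whenever |b| = a or a = c, and primitive means gcd(a, b, c) = 1.
Reduced forces 3a^2 <= |D| = 7860, so 1 <= a <= 51; b must have the parity of D, and c = (b^2 - D)/(4a) must be an integer >= a.
Enumerate a = 1..51, b in [-a, a]:
  a=1: (1, 0, 1965)  [1]
  a=2: (2, 2, 983)  [1]
  a=3: (3, 0, 655)  [1]
  a=4: none
  a=5: (5, 0, 393)  [1]
  a=6: (6, 6, 329)  [1]
  a=7: (7, -6, 282), (7, 6, 282)  [2]
  a=8..9: none
  a=10: (10, 10, 199)  [1]
  a=11: (11, -4, 179), (11, 4, 179)  [2]
  a=12..13: none
  a=14: (14, -6, 141), (14, 6, 141)  [2]
  a=15: (15, 0, 131)  [1]
  a=16..18: none
  a=19: (19, -14, 106), (19, 14, 106)  [2]
  a=20: none
  a=21: (21, -6, 94), (21, 6, 94)  [2]
  a=22: (22, -18, 93), (22, 18, 93)  [2]
  a=23: (23, -12, 87), (23, 12, 87)  [2]
  a=24..28: none
  a=29: (29, -12, 69), (29, 12, 69)  [2]
  a=30: (30, 30, 73)  [1]
  a=31: (31, -18, 66), (31, 18, 66)  [2]
  a=32: none
  a=33: (33, -18, 62), (33, 18, 62)  [2]
  a=34: none
  a=35: (35, -20, 59), (35, 20, 59)  [2]
  a=36: none
  a=37: (37, -24, 57), (37, 24, 57)  [2]
  a=38: (38, -14, 53), (38, 14, 53)  [2]
  a=39..41: none
  a=42: (42, -6, 47), (42, 6, 47)  [2]
  a=43: (43, -40, 55), (43, 40, 55)  [2]
  a=44..45: none
  a=46: (46, -34, 49), (46, 34, 49)  [2]
  a=47..51: none
Total reduced forms: 1 + 1 + 1 + 1 + 1 + 2 + 1 + 2 + 2 + 1 + 2 + 2 + 2 + 2 + 2 + 1 + 2 + 2 + 2 + 2 + 2 + 2 + 2 + 2 = 40
h = 40

40


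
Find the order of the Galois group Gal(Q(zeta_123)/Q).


|Gal(Q(zeta_123)/Q)| = phi(123)
= 80

80


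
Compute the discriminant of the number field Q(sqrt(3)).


For K = Q(sqrt(d)) with d squarefree: disc(K) = d if d = 1 mod 4, and disc(K) = 4d if d = 2 or 3 mod 4.
Here d = 3, and d mod 4 = 3.
d = 3 mod 4, not 1 (O_K = Z[sqrt(d)]), so disc(K) = 4d = 4 * (3) = 12

12
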